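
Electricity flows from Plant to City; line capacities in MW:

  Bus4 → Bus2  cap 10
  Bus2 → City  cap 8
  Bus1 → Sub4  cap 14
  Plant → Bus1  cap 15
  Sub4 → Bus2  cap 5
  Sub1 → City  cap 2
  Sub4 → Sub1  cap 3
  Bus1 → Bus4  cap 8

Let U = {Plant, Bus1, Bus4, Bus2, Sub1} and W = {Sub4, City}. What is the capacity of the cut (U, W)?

24

Edges leaving {Plant, Bus1, Bus4, Bus2, Sub1}: Bus1→Sub4 (14), Bus2→City (8), Sub1→City (2).
Cut capacity = 14 + 8 + 2 = 24.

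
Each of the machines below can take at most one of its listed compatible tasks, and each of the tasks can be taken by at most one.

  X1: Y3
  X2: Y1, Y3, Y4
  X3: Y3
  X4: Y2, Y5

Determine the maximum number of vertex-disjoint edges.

Unit-capacity flow: source→left, listed edges, right→sink; max matching = max flow.
Augmenting path X1→Y3 (+1); matched 1.
Augmenting path X2→Y1 (+1); matched 2.
Augmenting path X4→Y2 (+1); matched 3.
No augmenting path remains; maximum matching = 3.
König certificate: {X2, X4, Y3} is a vertex cover of size 3 (every listed pair touches it), so no matching can be larger.

3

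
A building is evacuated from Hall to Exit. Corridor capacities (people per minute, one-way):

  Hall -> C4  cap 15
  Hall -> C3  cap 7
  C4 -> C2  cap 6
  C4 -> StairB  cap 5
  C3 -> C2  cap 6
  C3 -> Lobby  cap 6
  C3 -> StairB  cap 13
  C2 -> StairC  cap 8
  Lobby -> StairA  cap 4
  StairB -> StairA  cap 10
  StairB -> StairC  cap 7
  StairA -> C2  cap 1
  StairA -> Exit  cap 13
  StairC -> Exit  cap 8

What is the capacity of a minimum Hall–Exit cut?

Augment Hall→C4→C2→StairC→Exit: bottleneck 6, flow now 6.
Augment Hall→C4→StairB→StairA→Exit: bottleneck 5, flow now 11.
Augment Hall→C3→C2→StairC→Exit: bottleneck 2, flow now 13.
Augment Hall→C3→Lobby→StairA→Exit: bottleneck 4, flow now 17.
Augment Hall→C3→StairB→StairA→Exit: bottleneck 1, flow now 18.
No augmenting path remains; maximum flow = 18.
By max-flow min-cut, the minimum cut capacity equals the max flow.
In the residual graph, reachable from Hall: {Hall, C4}.
Min-cut edges: Hall→C3 (7), C4→C2 (6), C4→StairB (5); capacity 7 + 6 + 5 = 18.

18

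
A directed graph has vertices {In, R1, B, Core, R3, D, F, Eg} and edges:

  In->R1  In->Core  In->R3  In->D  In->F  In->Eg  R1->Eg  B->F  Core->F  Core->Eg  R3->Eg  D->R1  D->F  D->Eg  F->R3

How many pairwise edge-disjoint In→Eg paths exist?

Assign every edge capacity 1; by Menger, the answer equals the max flow.
Path In→Eg (+1); total 1.
Path In→R1→Eg (+1); total 2.
Path In→Core→Eg (+1); total 3.
Path In→R3→Eg (+1); total 4.
Path In→D→Eg (+1); total 5.
No residual In→Eg path; max flow = 5.
Certifying cut of size 5: {In→Core, In→D, In→Eg, In→R1, R3→Eg}.

5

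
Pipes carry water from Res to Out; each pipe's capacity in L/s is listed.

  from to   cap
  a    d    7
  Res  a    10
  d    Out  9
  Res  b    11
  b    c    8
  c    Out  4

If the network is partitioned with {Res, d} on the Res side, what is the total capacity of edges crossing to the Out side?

Edges leaving {Res, d}: Res→a (10), Res→b (11), d→Out (9).
Cut capacity = 10 + 11 + 9 = 30.

30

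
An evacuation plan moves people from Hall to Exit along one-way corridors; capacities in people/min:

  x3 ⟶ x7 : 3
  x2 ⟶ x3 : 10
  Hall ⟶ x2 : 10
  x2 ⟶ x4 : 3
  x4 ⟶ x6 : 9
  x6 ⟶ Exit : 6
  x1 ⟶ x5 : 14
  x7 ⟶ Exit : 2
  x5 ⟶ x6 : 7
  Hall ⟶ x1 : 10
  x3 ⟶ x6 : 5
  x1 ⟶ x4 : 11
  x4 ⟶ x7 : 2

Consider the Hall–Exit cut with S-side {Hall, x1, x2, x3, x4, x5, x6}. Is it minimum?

Given cut capacity: 3 + 2 + 6 = 11.
Augment Hall→x1→x4→x6→Exit: bottleneck 6, flow now 6.
Augment Hall→x1→x4→x7→Exit: bottleneck 2, flow now 8.
No augmenting path remains; maximum flow = 8.
In the residual graph, reachable from Hall: {Hall, x1, x2, x3, x4, x5, x6, x7}.
Min-cut edges: x6→Exit (6), x7→Exit (2); capacity 6 + 2 = 8.
Cut capacity 11 exceeds the max flow 8, so it is not minimum.

No — its capacity is 11, but the minimum cut has capacity 8.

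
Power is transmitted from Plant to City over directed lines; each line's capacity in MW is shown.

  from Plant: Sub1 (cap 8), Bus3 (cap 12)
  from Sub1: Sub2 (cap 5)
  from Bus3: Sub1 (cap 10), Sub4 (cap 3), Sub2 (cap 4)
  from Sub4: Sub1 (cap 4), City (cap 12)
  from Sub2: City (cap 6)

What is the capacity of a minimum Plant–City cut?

9

Augment Plant→Sub1→Sub2→City: bottleneck 5, flow now 5.
Augment Plant→Bus3→Sub4→City: bottleneck 3, flow now 8.
Augment Plant→Bus3→Sub2→City: bottleneck 1, flow now 9.
No augmenting path remains; maximum flow = 9.
By max-flow min-cut, the minimum cut capacity equals the max flow.
In the residual graph, reachable from Plant: {Plant, Sub1, Bus3, Sub2}.
Min-cut edges: Bus3→Sub4 (3), Sub2→City (6); capacity 3 + 6 = 9.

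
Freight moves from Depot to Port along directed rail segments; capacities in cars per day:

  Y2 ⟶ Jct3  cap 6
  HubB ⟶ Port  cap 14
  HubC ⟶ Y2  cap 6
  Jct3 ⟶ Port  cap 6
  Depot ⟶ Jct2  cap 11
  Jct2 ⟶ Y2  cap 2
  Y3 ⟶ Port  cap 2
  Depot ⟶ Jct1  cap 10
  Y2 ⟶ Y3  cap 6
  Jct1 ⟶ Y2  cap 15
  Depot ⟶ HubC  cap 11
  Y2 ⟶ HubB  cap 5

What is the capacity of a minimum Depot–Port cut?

Augment Depot→Jct1→Y2→Jct3→Port: bottleneck 6, flow now 6.
Augment Depot→Jct1→Y2→HubB→Port: bottleneck 4, flow now 10.
Augment Depot→Jct2→Y2→HubB→Port: bottleneck 1, flow now 11.
Augment Depot→Jct2→Y2→Y3→Port: bottleneck 1, flow now 12.
Augment Depot→HubC→Y2→Y3→Port: bottleneck 1, flow now 13.
No augmenting path remains; maximum flow = 13.
By max-flow min-cut, the minimum cut capacity equals the max flow.
In the residual graph, reachable from Depot: {Depot, Jct1, Jct2, HubC, Y2, Y3}.
Min-cut edges: Y2→Jct3 (6), Y2→HubB (5), Y3→Port (2); capacity 6 + 5 + 2 = 13.

13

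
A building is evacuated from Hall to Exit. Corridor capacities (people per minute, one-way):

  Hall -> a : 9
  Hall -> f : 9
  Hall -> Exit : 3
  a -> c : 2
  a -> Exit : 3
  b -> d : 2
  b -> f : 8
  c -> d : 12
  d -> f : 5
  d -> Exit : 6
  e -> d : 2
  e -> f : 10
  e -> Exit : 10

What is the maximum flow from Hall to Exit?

8

Augment Hall→Exit: bottleneck 3, flow now 3.
Augment Hall→a→Exit: bottleneck 3, flow now 6.
Augment Hall→a→c→d→Exit: bottleneck 2, flow now 8.
No augmenting path remains; maximum flow = 8.
In the residual graph, reachable from Hall: {Hall, a, f}.
Min-cut edges: Hall→Exit (3), a→c (2), a→Exit (3); capacity 3 + 2 + 3 = 8.
This cut is saturated, so no flow can exceed 8.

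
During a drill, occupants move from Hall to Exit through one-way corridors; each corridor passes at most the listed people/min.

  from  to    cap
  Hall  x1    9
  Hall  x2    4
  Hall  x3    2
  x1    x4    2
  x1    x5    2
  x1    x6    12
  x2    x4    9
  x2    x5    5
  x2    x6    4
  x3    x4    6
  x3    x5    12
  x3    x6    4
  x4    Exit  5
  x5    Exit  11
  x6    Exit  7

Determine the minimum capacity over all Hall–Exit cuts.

15

Augment Hall→x1→x4→Exit: bottleneck 2, flow now 2.
Augment Hall→x1→x5→Exit: bottleneck 2, flow now 4.
Augment Hall→x1→x6→Exit: bottleneck 5, flow now 9.
Augment Hall→x2→x4→Exit: bottleneck 3, flow now 12.
Augment Hall→x2→x5→Exit: bottleneck 1, flow now 13.
Augment Hall→x3→x5→Exit: bottleneck 2, flow now 15.
No augmenting path remains; maximum flow = 15.
By max-flow min-cut, the minimum cut capacity equals the max flow.
In the residual graph, reachable from Hall: {Hall}.
Min-cut edges: Hall→x1 (9), Hall→x2 (4), Hall→x3 (2); capacity 9 + 4 + 2 = 15.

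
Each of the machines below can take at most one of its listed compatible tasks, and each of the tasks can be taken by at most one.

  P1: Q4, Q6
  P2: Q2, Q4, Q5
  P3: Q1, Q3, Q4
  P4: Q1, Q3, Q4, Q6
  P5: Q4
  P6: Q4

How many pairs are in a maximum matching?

Unit-capacity flow: source→left, listed edges, right→sink; max matching = max flow.
Augmenting path P1→Q4 (+1); matched 1.
Augmenting path P2→Q2 (+1); matched 2.
Augmenting path P3→Q1 (+1); matched 3.
Augmenting path P4→Q3 (+1); matched 4.
Augmenting path P5→Q4→P1→Q6 (+1); matched 5.
No augmenting path remains; maximum matching = 5.
König certificate: {P1, P2, P3, P4, Q4} is a vertex cover of size 5 (every listed pair touches it), so no matching can be larger.

5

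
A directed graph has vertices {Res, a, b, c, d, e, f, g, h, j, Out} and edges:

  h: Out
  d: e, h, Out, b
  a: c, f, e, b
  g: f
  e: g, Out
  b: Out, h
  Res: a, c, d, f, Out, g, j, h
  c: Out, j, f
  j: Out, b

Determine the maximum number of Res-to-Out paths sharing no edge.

6

Assign every edge capacity 1; by Menger, the answer equals the max flow.
Path Res→Out (+1); total 1.
Path Res→c→Out (+1); total 2.
Path Res→d→Out (+1); total 3.
Path Res→h→Out (+1); total 4.
Path Res→j→Out (+1); total 5.
Path Res→a→b→Out (+1); total 6.
No residual Res→Out path; max flow = 6.
Certifying cut of size 6: {Res→Out, Res→a, Res→c, Res→d, Res→h, Res→j}.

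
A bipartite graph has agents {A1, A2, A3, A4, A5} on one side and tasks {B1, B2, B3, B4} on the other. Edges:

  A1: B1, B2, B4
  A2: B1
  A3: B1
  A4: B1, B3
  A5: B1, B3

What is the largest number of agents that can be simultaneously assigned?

Unit-capacity flow: source→left, listed edges, right→sink; max matching = max flow.
Augmenting path A1→B1 (+1); matched 1.
Augmenting path A4→B3 (+1); matched 2.
Augmenting path A2→B1→A1→B2 (+1); matched 3.
No augmenting path remains; maximum matching = 3.
König certificate: {A1, B1, B3} is a vertex cover of size 3 (every listed pair touches it), so no matching can be larger.

3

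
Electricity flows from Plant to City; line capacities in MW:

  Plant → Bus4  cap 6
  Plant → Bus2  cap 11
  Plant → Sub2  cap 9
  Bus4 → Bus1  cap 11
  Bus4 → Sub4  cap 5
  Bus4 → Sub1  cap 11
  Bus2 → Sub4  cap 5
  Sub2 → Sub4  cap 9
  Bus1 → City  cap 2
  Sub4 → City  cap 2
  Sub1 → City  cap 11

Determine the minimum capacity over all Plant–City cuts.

8

Augment Plant→Bus4→Bus1→City: bottleneck 2, flow now 2.
Augment Plant→Bus4→Sub4→City: bottleneck 2, flow now 4.
Augment Plant→Bus4→Sub1→City: bottleneck 2, flow now 6.
Augment Plant→Bus2→Sub4→Bus4→Sub1→City: bottleneck 2, flow now 8. (uses reverse residual edge)
No augmenting path remains; maximum flow = 8.
By max-flow min-cut, the minimum cut capacity equals the max flow.
In the residual graph, reachable from Plant: {Plant, Bus2, Sub2, Sub4}.
Min-cut edges: Plant→Bus4 (6), Sub4→City (2); capacity 6 + 2 = 8.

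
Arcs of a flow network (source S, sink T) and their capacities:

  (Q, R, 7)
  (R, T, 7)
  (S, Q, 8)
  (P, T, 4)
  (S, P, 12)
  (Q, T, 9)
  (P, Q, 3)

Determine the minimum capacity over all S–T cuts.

Augment S→P→T: bottleneck 4, flow now 4.
Augment S→Q→T: bottleneck 8, flow now 12.
Augment S→P→Q→T: bottleneck 1, flow now 13.
Augment S→P→Q→R→T: bottleneck 2, flow now 15.
No augmenting path remains; maximum flow = 15.
By max-flow min-cut, the minimum cut capacity equals the max flow.
In the residual graph, reachable from S: {S, P}.
Min-cut edges: S→Q (8), P→Q (3), P→T (4); capacity 8 + 3 + 4 = 15.

15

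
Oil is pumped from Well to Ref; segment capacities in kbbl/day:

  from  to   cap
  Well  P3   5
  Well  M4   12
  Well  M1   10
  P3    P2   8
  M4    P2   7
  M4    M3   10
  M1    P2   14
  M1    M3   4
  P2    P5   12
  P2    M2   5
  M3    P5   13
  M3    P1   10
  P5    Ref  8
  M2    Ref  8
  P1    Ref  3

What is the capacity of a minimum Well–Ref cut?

16

Augment Well→P3→P2→P5→Ref: bottleneck 5, flow now 5.
Augment Well→M4→P2→P5→Ref: bottleneck 3, flow now 8.
Augment Well→M4→P2→M2→Ref: bottleneck 4, flow now 12.
Augment Well→M4→M3→P1→Ref: bottleneck 3, flow now 15.
Augment Well→M1→P2→M2→Ref: bottleneck 1, flow now 16.
No augmenting path remains; maximum flow = 16.
By max-flow min-cut, the minimum cut capacity equals the max flow.
In the residual graph, reachable from Well: {Well, P3, M4, M1, P2, M3, P5, P1}.
Min-cut edges: P2→M2 (5), P5→Ref (8), P1→Ref (3); capacity 5 + 8 + 3 = 16.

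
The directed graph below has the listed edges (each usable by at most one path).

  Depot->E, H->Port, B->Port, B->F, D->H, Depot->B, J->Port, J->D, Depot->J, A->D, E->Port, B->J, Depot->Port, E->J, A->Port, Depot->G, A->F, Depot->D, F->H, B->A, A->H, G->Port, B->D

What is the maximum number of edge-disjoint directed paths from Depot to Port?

6

Assign every edge capacity 1; by Menger, the answer equals the max flow.
Path Depot→Port (+1); total 1.
Path Depot→B→Port (+1); total 2.
Path Depot→E→Port (+1); total 3.
Path Depot→G→Port (+1); total 4.
Path Depot→J→Port (+1); total 5.
Path Depot→D→H→Port (+1); total 6.
No residual Depot→Port path; max flow = 6.
Certifying cut of size 6: {Depot→B, Depot→D, Depot→E, Depot→G, Depot→J, Depot→Port}.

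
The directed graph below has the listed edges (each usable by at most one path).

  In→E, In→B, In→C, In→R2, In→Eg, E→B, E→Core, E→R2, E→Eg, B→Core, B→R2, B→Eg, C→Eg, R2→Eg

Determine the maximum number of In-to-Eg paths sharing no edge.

5

Assign every edge capacity 1; by Menger, the answer equals the max flow.
Path In→Eg (+1); total 1.
Path In→E→Eg (+1); total 2.
Path In→B→Eg (+1); total 3.
Path In→C→Eg (+1); total 4.
Path In→R2→Eg (+1); total 5.
No residual In→Eg path; max flow = 5.
Certifying cut of size 5: {In→B, In→C, In→E, In→Eg, In→R2}.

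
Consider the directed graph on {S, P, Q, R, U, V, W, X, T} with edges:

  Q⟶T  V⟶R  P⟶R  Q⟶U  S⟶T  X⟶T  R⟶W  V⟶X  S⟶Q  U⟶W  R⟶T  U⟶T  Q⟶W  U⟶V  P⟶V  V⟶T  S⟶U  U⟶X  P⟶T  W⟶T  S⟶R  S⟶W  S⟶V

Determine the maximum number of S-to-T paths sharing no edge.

6

Assign every edge capacity 1; by Menger, the answer equals the max flow.
Path S→T (+1); total 1.
Path S→Q→T (+1); total 2.
Path S→R→T (+1); total 3.
Path S→U→T (+1); total 4.
Path S→V→T (+1); total 5.
Path S→W→T (+1); total 6.
No residual S→T path; max flow = 6.
Certifying cut of size 6: {S→Q, S→R, S→T, S→U, S→V, S→W}.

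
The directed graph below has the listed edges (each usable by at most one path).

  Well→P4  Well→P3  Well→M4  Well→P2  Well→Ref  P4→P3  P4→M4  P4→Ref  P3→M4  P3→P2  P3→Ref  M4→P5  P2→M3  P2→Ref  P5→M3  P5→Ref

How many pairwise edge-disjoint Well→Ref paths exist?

Assign every edge capacity 1; by Menger, the answer equals the max flow.
Path Well→Ref (+1); total 1.
Path Well→P4→Ref (+1); total 2.
Path Well→P3→Ref (+1); total 3.
Path Well→P2→Ref (+1); total 4.
Path Well→M4→P5→Ref (+1); total 5.
No residual Well→Ref path; max flow = 5.
Certifying cut of size 5: {Well→M4, Well→P2, Well→P3, Well→P4, Well→Ref}.

5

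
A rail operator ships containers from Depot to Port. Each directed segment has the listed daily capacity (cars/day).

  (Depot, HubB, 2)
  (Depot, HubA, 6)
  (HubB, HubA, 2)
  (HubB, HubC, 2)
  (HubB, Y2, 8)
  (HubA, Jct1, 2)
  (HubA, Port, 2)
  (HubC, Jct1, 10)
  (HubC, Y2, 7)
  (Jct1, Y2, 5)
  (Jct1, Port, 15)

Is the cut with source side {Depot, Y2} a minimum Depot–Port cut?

Given cut capacity: 2 + 6 = 8.
Augment Depot→HubA→Port: bottleneck 2, flow now 2.
Augment Depot→HubA→Jct1→Port: bottleneck 2, flow now 4.
Augment Depot→HubB→HubC→Jct1→Port: bottleneck 2, flow now 6.
No augmenting path remains; maximum flow = 6.
In the residual graph, reachable from Depot: {Depot, HubA}.
Min-cut edges: Depot→HubB (2), HubA→Jct1 (2), HubA→Port (2); capacity 2 + 2 + 2 = 6.
Cut capacity 8 exceeds the max flow 6, so it is not minimum.

No — its capacity is 8, but the minimum cut has capacity 6.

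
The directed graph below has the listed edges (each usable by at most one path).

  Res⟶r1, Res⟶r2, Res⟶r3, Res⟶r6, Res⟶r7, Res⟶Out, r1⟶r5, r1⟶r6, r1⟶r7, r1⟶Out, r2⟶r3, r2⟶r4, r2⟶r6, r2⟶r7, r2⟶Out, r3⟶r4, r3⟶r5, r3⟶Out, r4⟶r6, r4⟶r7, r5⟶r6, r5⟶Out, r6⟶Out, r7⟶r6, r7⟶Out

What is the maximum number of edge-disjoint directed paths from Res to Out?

Assign every edge capacity 1; by Menger, the answer equals the max flow.
Path Res→Out (+1); total 1.
Path Res→r1→Out (+1); total 2.
Path Res→r2→Out (+1); total 3.
Path Res→r3→Out (+1); total 4.
Path Res→r6→Out (+1); total 5.
Path Res→r7→Out (+1); total 6.
No residual Res→Out path; max flow = 6.
Certifying cut of size 6: {Res→Out, Res→r1, Res→r2, Res→r3, Res→r6, Res→r7}.

6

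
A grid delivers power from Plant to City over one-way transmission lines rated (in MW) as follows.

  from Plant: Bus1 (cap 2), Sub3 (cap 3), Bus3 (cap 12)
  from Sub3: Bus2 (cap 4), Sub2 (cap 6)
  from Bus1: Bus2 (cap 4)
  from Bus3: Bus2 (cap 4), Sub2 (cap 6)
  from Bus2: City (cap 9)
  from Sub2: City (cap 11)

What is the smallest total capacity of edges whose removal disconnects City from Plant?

Augment Plant→Sub3→Bus2→City: bottleneck 3, flow now 3.
Augment Plant→Bus1→Bus2→City: bottleneck 2, flow now 5.
Augment Plant→Bus3→Bus2→City: bottleneck 4, flow now 9.
Augment Plant→Bus3→Sub2→City: bottleneck 6, flow now 15.
No augmenting path remains; maximum flow = 15.
By max-flow min-cut, the minimum cut capacity equals the max flow.
In the residual graph, reachable from Plant: {Plant, Bus3}.
Min-cut edges: Plant→Sub3 (3), Plant→Bus1 (2), Bus3→Bus2 (4), Bus3→Sub2 (6); capacity 3 + 2 + 4 + 6 = 15.

15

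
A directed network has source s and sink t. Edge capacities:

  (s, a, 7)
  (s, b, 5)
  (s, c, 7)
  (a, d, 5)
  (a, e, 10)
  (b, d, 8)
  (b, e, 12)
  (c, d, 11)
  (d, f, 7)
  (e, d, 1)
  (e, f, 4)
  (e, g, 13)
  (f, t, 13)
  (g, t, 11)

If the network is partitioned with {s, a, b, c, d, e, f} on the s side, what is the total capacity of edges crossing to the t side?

Edges leaving {s, a, b, c, d, e, f}: e→g (13), f→t (13).
Cut capacity = 13 + 13 = 26.

26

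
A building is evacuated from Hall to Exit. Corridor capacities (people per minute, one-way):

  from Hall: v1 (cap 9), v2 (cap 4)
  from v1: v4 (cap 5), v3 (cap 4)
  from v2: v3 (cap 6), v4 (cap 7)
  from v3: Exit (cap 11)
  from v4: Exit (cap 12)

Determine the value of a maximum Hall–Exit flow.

Augment Hall→v1→v3→Exit: bottleneck 4, flow now 4.
Augment Hall→v1→v4→Exit: bottleneck 5, flow now 9.
Augment Hall→v2→v3→Exit: bottleneck 4, flow now 13.
No augmenting path remains; maximum flow = 13.
In the residual graph, reachable from Hall: {Hall}.
Min-cut edges: Hall→v1 (9), Hall→v2 (4); capacity 9 + 4 = 13.
This cut is saturated, so no flow can exceed 13.

13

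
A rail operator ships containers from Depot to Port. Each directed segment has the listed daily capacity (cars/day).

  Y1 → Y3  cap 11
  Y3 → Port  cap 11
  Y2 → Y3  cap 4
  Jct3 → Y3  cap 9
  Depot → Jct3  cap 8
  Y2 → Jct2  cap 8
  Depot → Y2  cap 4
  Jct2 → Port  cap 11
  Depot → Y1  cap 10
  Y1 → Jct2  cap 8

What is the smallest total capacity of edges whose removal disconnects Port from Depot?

22

Augment Depot→Jct3→Y3→Port: bottleneck 8, flow now 8.
Augment Depot→Y2→Y3→Port: bottleneck 3, flow now 11.
Augment Depot→Y2→Jct2→Port: bottleneck 1, flow now 12.
Augment Depot→Y1→Jct2→Port: bottleneck 8, flow now 20.
Augment Depot→Y1→Y3→Y2→Jct2→Port: bottleneck 2, flow now 22. (uses reverse residual edge)
No augmenting path remains; maximum flow = 22.
By max-flow min-cut, the minimum cut capacity equals the max flow.
In the residual graph, reachable from Depot: {Depot}.
Min-cut edges: Depot→Jct3 (8), Depot→Y2 (4), Depot→Y1 (10); capacity 8 + 4 + 10 = 22.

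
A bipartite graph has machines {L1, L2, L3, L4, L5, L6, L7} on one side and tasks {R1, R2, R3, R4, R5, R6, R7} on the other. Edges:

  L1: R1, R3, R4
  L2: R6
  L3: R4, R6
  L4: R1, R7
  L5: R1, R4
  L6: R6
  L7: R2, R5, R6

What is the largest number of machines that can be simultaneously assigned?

Unit-capacity flow: source→left, listed edges, right→sink; max matching = max flow.
Augmenting path L1→R1 (+1); matched 1.
Augmenting path L2→R6 (+1); matched 2.
Augmenting path L3→R4 (+1); matched 3.
Augmenting path L4→R7 (+1); matched 4.
Augmenting path L7→R2 (+1); matched 5.
Augmenting path L5→R1→L1→R3 (+1); matched 6.
No augmenting path remains; maximum matching = 6.
König certificate: {L1, L3, L4, L5, L7, R6} is a vertex cover of size 6 (every listed pair touches it), so no matching can be larger.

6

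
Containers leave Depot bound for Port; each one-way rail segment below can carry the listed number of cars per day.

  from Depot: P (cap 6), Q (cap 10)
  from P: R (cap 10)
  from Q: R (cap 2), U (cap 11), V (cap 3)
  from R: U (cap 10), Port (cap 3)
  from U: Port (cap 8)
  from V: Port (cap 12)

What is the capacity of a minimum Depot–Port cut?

Augment Depot→P→R→Port: bottleneck 3, flow now 3.
Augment Depot→Q→U→Port: bottleneck 8, flow now 11.
Augment Depot→Q→V→Port: bottleneck 2, flow now 13.
Augment Depot→P→R→U→Q→V→Port: bottleneck 1, flow now 14. (uses reverse residual edge)
No augmenting path remains; maximum flow = 14.
By max-flow min-cut, the minimum cut capacity equals the max flow.
In the residual graph, reachable from Depot: {Depot, P, Q, R, U}.
Min-cut edges: Q→V (3), R→Port (3), U→Port (8); capacity 3 + 3 + 8 = 14.

14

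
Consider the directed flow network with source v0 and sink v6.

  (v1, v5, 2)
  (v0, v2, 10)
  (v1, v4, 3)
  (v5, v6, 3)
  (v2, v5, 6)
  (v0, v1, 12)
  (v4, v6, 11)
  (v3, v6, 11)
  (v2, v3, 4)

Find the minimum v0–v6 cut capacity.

Augment v0→v1→v4→v6: bottleneck 3, flow now 3.
Augment v0→v1→v5→v6: bottleneck 2, flow now 5.
Augment v0→v2→v3→v6: bottleneck 4, flow now 9.
Augment v0→v2→v5→v6: bottleneck 1, flow now 10.
No augmenting path remains; maximum flow = 10.
By max-flow min-cut, the minimum cut capacity equals the max flow.
In the residual graph, reachable from v0: {v0, v1, v2, v5}.
Min-cut edges: v1→v4 (3), v2→v3 (4), v5→v6 (3); capacity 3 + 4 + 3 = 10.

10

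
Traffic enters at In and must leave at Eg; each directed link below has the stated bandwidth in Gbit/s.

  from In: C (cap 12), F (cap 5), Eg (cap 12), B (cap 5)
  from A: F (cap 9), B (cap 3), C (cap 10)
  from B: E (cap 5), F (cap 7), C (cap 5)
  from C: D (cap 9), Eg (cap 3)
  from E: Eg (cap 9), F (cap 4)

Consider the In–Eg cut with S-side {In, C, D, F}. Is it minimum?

Yes — it is a minimum cut (capacity 20).

Given cut capacity: 5 + 12 + 3 = 20.
Augment In→Eg: bottleneck 12, flow now 12.
Augment In→C→Eg: bottleneck 3, flow now 15.
Augment In→B→E→Eg: bottleneck 5, flow now 20.
No augmenting path remains; maximum flow = 20.
Cut capacity 20 equals the max flow, so it is a minimum cut.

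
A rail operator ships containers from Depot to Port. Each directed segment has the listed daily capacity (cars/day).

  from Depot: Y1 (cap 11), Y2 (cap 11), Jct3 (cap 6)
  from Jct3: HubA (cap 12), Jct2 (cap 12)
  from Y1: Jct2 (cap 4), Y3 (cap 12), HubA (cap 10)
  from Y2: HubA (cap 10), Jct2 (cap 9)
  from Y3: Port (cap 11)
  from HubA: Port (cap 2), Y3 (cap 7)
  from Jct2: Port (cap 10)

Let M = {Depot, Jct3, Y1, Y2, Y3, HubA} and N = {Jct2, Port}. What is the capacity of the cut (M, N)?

Edges leaving {Depot, Jct3, Y1, Y2, Y3, HubA}: Jct3→Jct2 (12), Y1→Jct2 (4), Y2→Jct2 (9), Y3→Port (11), HubA→Port (2).
Cut capacity = 12 + 4 + 9 + 11 + 2 = 38.

38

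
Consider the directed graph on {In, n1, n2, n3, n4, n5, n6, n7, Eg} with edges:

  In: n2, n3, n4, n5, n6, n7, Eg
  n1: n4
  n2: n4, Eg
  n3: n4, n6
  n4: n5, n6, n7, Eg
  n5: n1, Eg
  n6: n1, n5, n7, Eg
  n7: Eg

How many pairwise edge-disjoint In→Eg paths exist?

6

Assign every edge capacity 1; by Menger, the answer equals the max flow.
Path In→Eg (+1); total 1.
Path In→n2→Eg (+1); total 2.
Path In→n4→Eg (+1); total 3.
Path In→n5→Eg (+1); total 4.
Path In→n6→Eg (+1); total 5.
Path In→n7→Eg (+1); total 6.
No residual In→Eg path; max flow = 6.
Certifying cut of size 6: {In→Eg, In→n2, n4→Eg, n5→Eg, n6→Eg, n7→Eg}.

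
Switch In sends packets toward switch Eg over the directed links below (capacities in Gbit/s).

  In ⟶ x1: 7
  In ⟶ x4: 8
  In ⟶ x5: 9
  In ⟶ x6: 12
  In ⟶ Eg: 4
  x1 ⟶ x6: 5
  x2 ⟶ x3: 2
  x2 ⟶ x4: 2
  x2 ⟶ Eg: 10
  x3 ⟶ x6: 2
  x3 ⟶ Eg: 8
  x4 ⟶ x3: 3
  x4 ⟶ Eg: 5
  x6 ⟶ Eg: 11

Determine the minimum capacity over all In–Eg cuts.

23

Augment In→Eg: bottleneck 4, flow now 4.
Augment In→x4→Eg: bottleneck 5, flow now 9.
Augment In→x6→Eg: bottleneck 11, flow now 20.
Augment In→x4→x3→Eg: bottleneck 3, flow now 23.
No augmenting path remains; maximum flow = 23.
By max-flow min-cut, the minimum cut capacity equals the max flow.
In the residual graph, reachable from In: {In, x1, x5, x6}.
Min-cut edges: In→x4 (8), In→Eg (4), x6→Eg (11); capacity 8 + 4 + 11 = 23.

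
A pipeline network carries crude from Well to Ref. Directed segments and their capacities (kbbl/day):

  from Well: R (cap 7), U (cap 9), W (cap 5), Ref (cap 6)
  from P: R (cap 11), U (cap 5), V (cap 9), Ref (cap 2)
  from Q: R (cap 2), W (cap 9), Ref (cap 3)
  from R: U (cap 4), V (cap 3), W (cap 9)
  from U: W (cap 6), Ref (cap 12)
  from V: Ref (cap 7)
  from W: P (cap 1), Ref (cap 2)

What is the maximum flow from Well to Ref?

24

Augment Well→Ref: bottleneck 6, flow now 6.
Augment Well→U→Ref: bottleneck 9, flow now 15.
Augment Well→W→Ref: bottleneck 2, flow now 17.
Augment Well→R→U→Ref: bottleneck 3, flow now 20.
Augment Well→R→V→Ref: bottleneck 3, flow now 23.
Augment Well→W→P→Ref: bottleneck 1, flow now 24.
No augmenting path remains; maximum flow = 24.
In the residual graph, reachable from Well: {Well, R, U, W}.
Min-cut edges: Well→Ref (6), R→V (3), U→Ref (12), W→P (1), W→Ref (2); capacity 6 + 3 + 12 + 1 + 2 = 24.
This cut is saturated, so no flow can exceed 24.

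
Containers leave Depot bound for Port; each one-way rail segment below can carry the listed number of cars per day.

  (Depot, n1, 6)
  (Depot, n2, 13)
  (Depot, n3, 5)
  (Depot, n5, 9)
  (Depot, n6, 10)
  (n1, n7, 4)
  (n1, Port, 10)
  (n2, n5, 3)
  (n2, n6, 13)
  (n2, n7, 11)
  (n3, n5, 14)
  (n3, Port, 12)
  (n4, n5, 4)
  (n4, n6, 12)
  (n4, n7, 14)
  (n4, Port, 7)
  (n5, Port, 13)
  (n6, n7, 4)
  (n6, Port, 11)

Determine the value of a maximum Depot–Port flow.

34

Augment Depot→n1→Port: bottleneck 6, flow now 6.
Augment Depot→n3→Port: bottleneck 5, flow now 11.
Augment Depot→n5→Port: bottleneck 9, flow now 20.
Augment Depot→n6→Port: bottleneck 10, flow now 30.
Augment Depot→n2→n5→Port: bottleneck 3, flow now 33.
Augment Depot→n2→n6→Port: bottleneck 1, flow now 34.
No augmenting path remains; maximum flow = 34.
In the residual graph, reachable from Depot: {Depot, n2, n6, n7}.
Min-cut edges: Depot→n1 (6), Depot→n3 (5), Depot→n5 (9), n2→n5 (3), n6→Port (11); capacity 6 + 5 + 9 + 3 + 11 = 34.
This cut is saturated, so no flow can exceed 34.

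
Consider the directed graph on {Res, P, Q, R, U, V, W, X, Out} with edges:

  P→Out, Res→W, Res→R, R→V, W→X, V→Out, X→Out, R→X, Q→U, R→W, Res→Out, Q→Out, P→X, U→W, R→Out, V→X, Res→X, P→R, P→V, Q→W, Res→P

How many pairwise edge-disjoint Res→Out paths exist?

Assign every edge capacity 1; by Menger, the answer equals the max flow.
Path Res→Out (+1); total 1.
Path Res→P→Out (+1); total 2.
Path Res→R→Out (+1); total 3.
Path Res→X→Out (+1); total 4.
No residual Res→Out path; max flow = 4.
Certifying cut of size 4: {Res→Out, Res→P, Res→R, X→Out}.

4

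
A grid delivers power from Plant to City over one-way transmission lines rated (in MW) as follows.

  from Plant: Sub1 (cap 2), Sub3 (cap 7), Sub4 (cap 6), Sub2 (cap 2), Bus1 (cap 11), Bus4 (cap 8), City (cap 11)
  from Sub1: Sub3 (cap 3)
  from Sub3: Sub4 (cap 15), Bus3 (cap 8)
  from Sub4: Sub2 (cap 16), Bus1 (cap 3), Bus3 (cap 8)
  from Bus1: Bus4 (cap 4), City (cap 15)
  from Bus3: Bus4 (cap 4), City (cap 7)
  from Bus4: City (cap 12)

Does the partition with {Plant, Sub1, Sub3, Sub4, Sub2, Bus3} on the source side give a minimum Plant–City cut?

Given cut capacity: 11 + 8 + 11 + 3 + 4 + 7 = 44.
Augment Plant→City: bottleneck 11, flow now 11.
Augment Plant→Bus1→City: bottleneck 11, flow now 22.
Augment Plant→Bus4→City: bottleneck 8, flow now 30.
Augment Plant→Sub3→Bus3→City: bottleneck 7, flow now 37.
Augment Plant→Sub4→Bus1→City: bottleneck 3, flow now 40.
Augment Plant→Sub4→Bus3→Bus4→City: bottleneck 3, flow now 43.
Augment Plant→Sub1→Sub3→Bus3→Bus4→City: bottleneck 1, flow now 44.
No augmenting path remains; maximum flow = 44.
Cut capacity 44 equals the max flow, so it is a minimum cut.

Yes — it is a minimum cut (capacity 44).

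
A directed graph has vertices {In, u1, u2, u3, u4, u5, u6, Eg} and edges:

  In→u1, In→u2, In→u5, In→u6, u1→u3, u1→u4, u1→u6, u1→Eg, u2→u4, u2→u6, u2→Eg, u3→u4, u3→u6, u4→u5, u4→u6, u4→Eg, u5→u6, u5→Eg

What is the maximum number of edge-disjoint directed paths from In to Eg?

3

Assign every edge capacity 1; by Menger, the answer equals the max flow.
Path In→u1→Eg (+1); total 1.
Path In→u2→Eg (+1); total 2.
Path In→u5→Eg (+1); total 3.
No residual In→Eg path; max flow = 3.
Certifying cut of size 3: {In→u1, In→u2, In→u5}.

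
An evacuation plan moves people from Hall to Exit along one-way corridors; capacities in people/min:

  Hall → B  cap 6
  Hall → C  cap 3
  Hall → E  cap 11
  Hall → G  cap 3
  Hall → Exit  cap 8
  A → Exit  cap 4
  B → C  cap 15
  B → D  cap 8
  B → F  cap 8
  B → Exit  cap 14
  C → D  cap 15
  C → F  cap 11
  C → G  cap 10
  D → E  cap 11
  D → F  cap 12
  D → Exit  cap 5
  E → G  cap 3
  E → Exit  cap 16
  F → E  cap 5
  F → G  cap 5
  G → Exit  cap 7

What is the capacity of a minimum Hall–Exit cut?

31

Augment Hall→Exit: bottleneck 8, flow now 8.
Augment Hall→B→Exit: bottleneck 6, flow now 14.
Augment Hall→E→Exit: bottleneck 11, flow now 25.
Augment Hall→G→Exit: bottleneck 3, flow now 28.
Augment Hall→C→D→Exit: bottleneck 3, flow now 31.
No augmenting path remains; maximum flow = 31.
By max-flow min-cut, the minimum cut capacity equals the max flow.
In the residual graph, reachable from Hall: {Hall}.
Min-cut edges: Hall→B (6), Hall→C (3), Hall→E (11), Hall→G (3), Hall→Exit (8); capacity 6 + 3 + 11 + 3 + 8 = 31.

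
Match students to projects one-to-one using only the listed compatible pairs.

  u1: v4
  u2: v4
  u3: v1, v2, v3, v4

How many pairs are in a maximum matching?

Unit-capacity flow: source→left, listed edges, right→sink; max matching = max flow.
Augmenting path u1→v4 (+1); matched 1.
Augmenting path u3→v1 (+1); matched 2.
No augmenting path remains; maximum matching = 2.
König certificate: {u3, v4} is a vertex cover of size 2 (every listed pair touches it), so no matching can be larger.

2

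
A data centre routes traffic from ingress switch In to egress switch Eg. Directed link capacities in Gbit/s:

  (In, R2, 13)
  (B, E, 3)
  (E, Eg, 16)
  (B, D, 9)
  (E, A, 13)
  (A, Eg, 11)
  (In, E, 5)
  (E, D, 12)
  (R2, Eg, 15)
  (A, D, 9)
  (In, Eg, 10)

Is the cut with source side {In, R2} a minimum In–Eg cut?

No — its capacity is 30, but the minimum cut has capacity 28.

Given cut capacity: 5 + 10 + 15 = 30.
Augment In→Eg: bottleneck 10, flow now 10.
Augment In→E→Eg: bottleneck 5, flow now 15.
Augment In→R2→Eg: bottleneck 13, flow now 28.
No augmenting path remains; maximum flow = 28.
In the residual graph, reachable from In: {In}.
Min-cut edges: In→E (5), In→R2 (13), In→Eg (10); capacity 5 + 13 + 10 = 28.
Cut capacity 30 exceeds the max flow 28, so it is not minimum.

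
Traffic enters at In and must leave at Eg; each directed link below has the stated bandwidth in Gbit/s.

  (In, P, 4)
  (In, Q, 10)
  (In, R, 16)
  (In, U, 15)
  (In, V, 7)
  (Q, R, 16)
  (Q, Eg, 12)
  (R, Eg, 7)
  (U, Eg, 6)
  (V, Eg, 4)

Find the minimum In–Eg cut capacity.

27

Augment In→Q→Eg: bottleneck 10, flow now 10.
Augment In→R→Eg: bottleneck 7, flow now 17.
Augment In→U→Eg: bottleneck 6, flow now 23.
Augment In→V→Eg: bottleneck 4, flow now 27.
No augmenting path remains; maximum flow = 27.
By max-flow min-cut, the minimum cut capacity equals the max flow.
In the residual graph, reachable from In: {In, P, R, U, V}.
Min-cut edges: In→Q (10), R→Eg (7), U→Eg (6), V→Eg (4); capacity 10 + 7 + 6 + 4 = 27.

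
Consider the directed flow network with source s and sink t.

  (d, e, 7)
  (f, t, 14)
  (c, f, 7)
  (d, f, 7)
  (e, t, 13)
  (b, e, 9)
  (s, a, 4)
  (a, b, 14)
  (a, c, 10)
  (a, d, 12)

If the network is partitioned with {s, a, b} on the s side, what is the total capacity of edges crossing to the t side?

31

Edges leaving {s, a, b}: a→c (10), a→d (12), b→e (9).
Cut capacity = 10 + 12 + 9 = 31.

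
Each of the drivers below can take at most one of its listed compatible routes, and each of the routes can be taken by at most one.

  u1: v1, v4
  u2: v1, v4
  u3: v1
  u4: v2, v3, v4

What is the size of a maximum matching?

Unit-capacity flow: source→left, listed edges, right→sink; max matching = max flow.
Augmenting path u1→v1 (+1); matched 1.
Augmenting path u2→v4 (+1); matched 2.
Augmenting path u4→v2 (+1); matched 3.
No augmenting path remains; maximum matching = 3.
König certificate: {u4, v1, v4} is a vertex cover of size 3 (every listed pair touches it), so no matching can be larger.

3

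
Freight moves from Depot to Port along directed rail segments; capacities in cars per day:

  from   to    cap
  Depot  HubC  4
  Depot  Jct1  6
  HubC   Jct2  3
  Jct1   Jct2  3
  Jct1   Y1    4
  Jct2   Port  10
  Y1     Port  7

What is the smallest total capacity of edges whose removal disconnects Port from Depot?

Augment Depot→HubC→Jct2→Port: bottleneck 3, flow now 3.
Augment Depot→Jct1→Jct2→Port: bottleneck 3, flow now 6.
Augment Depot→Jct1→Y1→Port: bottleneck 3, flow now 9.
No augmenting path remains; maximum flow = 9.
By max-flow min-cut, the minimum cut capacity equals the max flow.
In the residual graph, reachable from Depot: {Depot, HubC}.
Min-cut edges: Depot→Jct1 (6), HubC→Jct2 (3); capacity 6 + 3 = 9.

9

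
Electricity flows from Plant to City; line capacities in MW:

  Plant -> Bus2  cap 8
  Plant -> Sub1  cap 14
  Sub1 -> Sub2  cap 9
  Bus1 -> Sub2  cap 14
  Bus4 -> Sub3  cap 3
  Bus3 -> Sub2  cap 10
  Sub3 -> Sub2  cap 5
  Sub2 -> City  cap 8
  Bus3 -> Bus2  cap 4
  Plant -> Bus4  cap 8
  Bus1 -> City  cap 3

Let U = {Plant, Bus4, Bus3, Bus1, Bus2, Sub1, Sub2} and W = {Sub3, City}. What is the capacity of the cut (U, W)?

Edges leaving {Plant, Bus4, Bus3, Bus1, Bus2, Sub1, Sub2}: Bus4→Sub3 (3), Bus1→City (3), Sub2→City (8).
Cut capacity = 3 + 3 + 8 = 14.

14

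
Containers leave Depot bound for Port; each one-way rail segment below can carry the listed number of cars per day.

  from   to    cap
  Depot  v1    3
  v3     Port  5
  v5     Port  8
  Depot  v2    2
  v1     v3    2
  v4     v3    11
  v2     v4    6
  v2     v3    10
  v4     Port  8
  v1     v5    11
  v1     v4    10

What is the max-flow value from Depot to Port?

5

Augment Depot→v1→v3→Port: bottleneck 2, flow now 2.
Augment Depot→v1→v4→Port: bottleneck 1, flow now 3.
Augment Depot→v2→v3→Port: bottleneck 2, flow now 5.
No augmenting path remains; maximum flow = 5.
In the residual graph, reachable from Depot: {Depot}.
Min-cut edges: Depot→v1 (3), Depot→v2 (2); capacity 3 + 2 = 5.
This cut is saturated, so no flow can exceed 5.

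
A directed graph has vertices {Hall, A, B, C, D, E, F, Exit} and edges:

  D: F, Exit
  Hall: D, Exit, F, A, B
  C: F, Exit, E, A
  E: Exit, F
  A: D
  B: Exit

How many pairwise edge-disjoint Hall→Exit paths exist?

Assign every edge capacity 1; by Menger, the answer equals the max flow.
Path Hall→Exit (+1); total 1.
Path Hall→B→Exit (+1); total 2.
Path Hall→D→Exit (+1); total 3.
No residual Hall→Exit path; max flow = 3.
Certifying cut of size 3: {D→Exit, Hall→B, Hall→Exit}.

3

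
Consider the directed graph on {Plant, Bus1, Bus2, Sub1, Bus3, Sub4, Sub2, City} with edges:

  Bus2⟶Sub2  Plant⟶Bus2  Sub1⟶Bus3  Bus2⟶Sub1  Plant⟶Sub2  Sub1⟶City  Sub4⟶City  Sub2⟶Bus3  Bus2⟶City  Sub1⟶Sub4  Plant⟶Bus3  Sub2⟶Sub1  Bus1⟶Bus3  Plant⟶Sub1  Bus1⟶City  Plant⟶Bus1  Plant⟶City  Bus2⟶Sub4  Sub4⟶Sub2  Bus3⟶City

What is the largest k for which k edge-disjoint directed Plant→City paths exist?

6

Assign every edge capacity 1; by Menger, the answer equals the max flow.
Path Plant→City (+1); total 1.
Path Plant→Bus1→City (+1); total 2.
Path Plant→Bus2→City (+1); total 3.
Path Plant→Sub1→City (+1); total 4.
Path Plant→Bus3→City (+1); total 5.
Path Plant→Sub2→Sub1→Sub4→City (+1); total 6.
No residual Plant→City path; max flow = 6.
Certifying cut of size 6: {Plant→Bus1, Plant→Bus2, Plant→Bus3, Plant→City, Plant→Sub1, Plant→Sub2}.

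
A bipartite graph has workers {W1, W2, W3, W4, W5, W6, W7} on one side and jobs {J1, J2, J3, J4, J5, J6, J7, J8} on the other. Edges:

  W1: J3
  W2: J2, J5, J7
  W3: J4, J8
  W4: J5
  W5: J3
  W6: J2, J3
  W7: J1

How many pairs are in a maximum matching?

6

Unit-capacity flow: source→left, listed edges, right→sink; max matching = max flow.
Augmenting path W1→J3 (+1); matched 1.
Augmenting path W2→J2 (+1); matched 2.
Augmenting path W3→J4 (+1); matched 3.
Augmenting path W4→J5 (+1); matched 4.
Augmenting path W7→J1 (+1); matched 5.
Augmenting path W6→J2→W2→J7 (+1); matched 6.
No augmenting path remains; maximum matching = 6.
König certificate: {W2, W3, W4, W6, W7, J3} is a vertex cover of size 6 (every listed pair touches it), so no matching can be larger.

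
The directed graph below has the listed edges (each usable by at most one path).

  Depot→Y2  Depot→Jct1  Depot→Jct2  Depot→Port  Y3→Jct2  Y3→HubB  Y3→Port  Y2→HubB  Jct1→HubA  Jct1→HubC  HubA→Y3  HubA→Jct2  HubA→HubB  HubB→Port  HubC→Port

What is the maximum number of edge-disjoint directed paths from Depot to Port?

3

Assign every edge capacity 1; by Menger, the answer equals the max flow.
Path Depot→Port (+1); total 1.
Path Depot→Y2→HubB→Port (+1); total 2.
Path Depot→Jct1→HubC→Port (+1); total 3.
No residual Depot→Port path; max flow = 3.
Certifying cut of size 3: {Depot→Jct1, Depot→Port, Depot→Y2}.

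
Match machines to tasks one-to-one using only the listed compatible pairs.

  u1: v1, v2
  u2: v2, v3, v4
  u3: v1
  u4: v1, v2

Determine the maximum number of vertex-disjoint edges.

3

Unit-capacity flow: source→left, listed edges, right→sink; max matching = max flow.
Augmenting path u1→v1 (+1); matched 1.
Augmenting path u2→v2 (+1); matched 2.
Augmenting path u4→v2→u2→v3 (+1); matched 3.
No augmenting path remains; maximum matching = 3.
König certificate: {u2, v1, v2} is a vertex cover of size 3 (every listed pair touches it), so no matching can be larger.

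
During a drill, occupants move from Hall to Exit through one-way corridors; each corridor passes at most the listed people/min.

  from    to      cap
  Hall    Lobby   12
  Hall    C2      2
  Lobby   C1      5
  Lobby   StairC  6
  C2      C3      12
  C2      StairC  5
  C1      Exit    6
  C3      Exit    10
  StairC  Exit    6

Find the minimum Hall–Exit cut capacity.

Augment Hall→Lobby→C1→Exit: bottleneck 5, flow now 5.
Augment Hall→Lobby→StairC→Exit: bottleneck 6, flow now 11.
Augment Hall→C2→C3→Exit: bottleneck 2, flow now 13.
No augmenting path remains; maximum flow = 13.
By max-flow min-cut, the minimum cut capacity equals the max flow.
In the residual graph, reachable from Hall: {Hall, Lobby}.
Min-cut edges: Hall→C2 (2), Lobby→C1 (5), Lobby→StairC (6); capacity 2 + 5 + 6 = 13.

13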